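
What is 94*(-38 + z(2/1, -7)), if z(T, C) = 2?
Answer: -3384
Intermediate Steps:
94*(-38 + z(2/1, -7)) = 94*(-38 + 2) = 94*(-36) = -3384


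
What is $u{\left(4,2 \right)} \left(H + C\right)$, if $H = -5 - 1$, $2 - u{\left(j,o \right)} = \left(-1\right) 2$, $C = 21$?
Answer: $60$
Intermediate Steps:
$u{\left(j,o \right)} = 4$ ($u{\left(j,o \right)} = 2 - \left(-1\right) 2 = 2 - -2 = 2 + 2 = 4$)
$H = -6$
$u{\left(4,2 \right)} \left(H + C\right) = 4 \left(-6 + 21\right) = 4 \cdot 15 = 60$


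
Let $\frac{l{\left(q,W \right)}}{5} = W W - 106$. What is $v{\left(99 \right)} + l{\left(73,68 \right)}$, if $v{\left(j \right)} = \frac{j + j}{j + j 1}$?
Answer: $22591$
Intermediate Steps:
$l{\left(q,W \right)} = -530 + 5 W^{2}$ ($l{\left(q,W \right)} = 5 \left(W W - 106\right) = 5 \left(W^{2} - 106\right) = 5 \left(-106 + W^{2}\right) = -530 + 5 W^{2}$)
$v{\left(j \right)} = 1$ ($v{\left(j \right)} = \frac{2 j}{j + j} = \frac{2 j}{2 j} = 2 j \frac{1}{2 j} = 1$)
$v{\left(99 \right)} + l{\left(73,68 \right)} = 1 - \left(530 - 5 \cdot 68^{2}\right) = 1 + \left(-530 + 5 \cdot 4624\right) = 1 + \left(-530 + 23120\right) = 1 + 22590 = 22591$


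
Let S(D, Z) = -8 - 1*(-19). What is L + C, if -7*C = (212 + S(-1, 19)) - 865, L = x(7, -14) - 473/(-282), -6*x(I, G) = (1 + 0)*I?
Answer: 30342/329 ≈ 92.225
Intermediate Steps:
x(I, G) = -I/6 (x(I, G) = -(1 + 0)*I/6 = -I/6)
L = 24/47 (L = -⅙*7 - 473/(-282) = -7/6 - 473*(-1/282) = -7/6 + 473/282 = 24/47 ≈ 0.51064)
S(D, Z) = 11 (S(D, Z) = -8 + 19 = 11)
C = 642/7 (C = -((212 + 11) - 865)/7 = -(223 - 865)/7 = -⅐*(-642) = 642/7 ≈ 91.714)
L + C = 24/47 + 642/7 = 30342/329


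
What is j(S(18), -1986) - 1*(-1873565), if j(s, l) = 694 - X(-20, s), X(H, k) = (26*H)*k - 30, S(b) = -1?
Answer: 1873769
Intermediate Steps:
X(H, k) = -30 + 26*H*k (X(H, k) = 26*H*k - 30 = -30 + 26*H*k)
j(s, l) = 724 + 520*s (j(s, l) = 694 - (-30 + 26*(-20)*s) = 694 - (-30 - 520*s) = 694 + (30 + 520*s) = 724 + 520*s)
j(S(18), -1986) - 1*(-1873565) = (724 + 520*(-1)) - 1*(-1873565) = (724 - 520) + 1873565 = 204 + 1873565 = 1873769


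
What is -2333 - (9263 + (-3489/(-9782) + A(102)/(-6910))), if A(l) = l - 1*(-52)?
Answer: -391919110041/33796810 ≈ -11596.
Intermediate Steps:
A(l) = 52 + l (A(l) = l + 52 = 52 + l)
-2333 - (9263 + (-3489/(-9782) + A(102)/(-6910))) = -2333 - (9263 + (-3489/(-9782) + (52 + 102)/(-6910))) = -2333 - (9263 + (-3489*(-1/9782) + 154*(-1/6910))) = -2333 - (9263 + (3489/9782 - 77/3455)) = -2333 - (9263 + 11301281/33796810) = -2333 - 1*313071152311/33796810 = -2333 - 313071152311/33796810 = -391919110041/33796810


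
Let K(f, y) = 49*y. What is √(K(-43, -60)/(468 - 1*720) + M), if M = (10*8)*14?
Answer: √10185/3 ≈ 33.640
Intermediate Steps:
M = 1120 (M = 80*14 = 1120)
√(K(-43, -60)/(468 - 1*720) + M) = √((49*(-60))/(468 - 1*720) + 1120) = √(-2940/(468 - 720) + 1120) = √(-2940/(-252) + 1120) = √(-2940*(-1/252) + 1120) = √(35/3 + 1120) = √(3395/3) = √10185/3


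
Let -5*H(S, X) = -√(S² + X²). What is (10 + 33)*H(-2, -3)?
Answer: 43*√13/5 ≈ 31.008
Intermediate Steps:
H(S, X) = √(S² + X²)/5 (H(S, X) = -(-1)*√(S² + X²)/5 = √(S² + X²)/5)
(10 + 33)*H(-2, -3) = (10 + 33)*(√((-2)² + (-3)²)/5) = 43*(√(4 + 9)/5) = 43*(√13/5) = 43*√13/5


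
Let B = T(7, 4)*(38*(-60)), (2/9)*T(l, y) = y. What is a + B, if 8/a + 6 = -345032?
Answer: -7080179764/172519 ≈ -41040.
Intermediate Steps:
T(l, y) = 9*y/2
B = -41040 (B = ((9/2)*4)*(38*(-60)) = 18*(-2280) = -41040)
a = -4/172519 (a = 8/(-6 - 345032) = 8/(-345038) = 8*(-1/345038) = -4/172519 ≈ -2.3186e-5)
a + B = -4/172519 - 41040 = -7080179764/172519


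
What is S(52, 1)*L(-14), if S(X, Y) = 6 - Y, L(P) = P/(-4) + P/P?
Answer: 45/2 ≈ 22.500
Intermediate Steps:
L(P) = 1 - P/4 (L(P) = P*(-1/4) + 1 = -P/4 + 1 = 1 - P/4)
S(52, 1)*L(-14) = (6 - 1*1)*(1 - 1/4*(-14)) = (6 - 1)*(1 + 7/2) = 5*(9/2) = 45/2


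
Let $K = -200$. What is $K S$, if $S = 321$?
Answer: $-64200$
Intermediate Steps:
$K S = \left(-200\right) 321 = -64200$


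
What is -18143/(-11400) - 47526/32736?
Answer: 1086101/7774800 ≈ 0.13969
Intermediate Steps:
-18143/(-11400) - 47526/32736 = -18143*(-1/11400) - 47526*1/32736 = 18143/11400 - 7921/5456 = 1086101/7774800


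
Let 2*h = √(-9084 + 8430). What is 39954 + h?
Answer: 39954 + I*√654/2 ≈ 39954.0 + 12.787*I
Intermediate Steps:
h = I*√654/2 (h = √(-9084 + 8430)/2 = √(-654)/2 = (I*√654)/2 = I*√654/2 ≈ 12.787*I)
39954 + h = 39954 + I*√654/2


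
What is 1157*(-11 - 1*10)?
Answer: -24297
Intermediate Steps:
1157*(-11 - 1*10) = 1157*(-11 - 10) = 1157*(-21) = -24297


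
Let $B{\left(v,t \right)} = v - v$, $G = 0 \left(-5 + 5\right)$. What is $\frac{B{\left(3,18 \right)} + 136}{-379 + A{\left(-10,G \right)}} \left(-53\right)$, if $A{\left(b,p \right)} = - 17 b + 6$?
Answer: $\frac{7208}{203} \approx 35.507$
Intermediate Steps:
$G = 0$ ($G = 0 \cdot 0 = 0$)
$A{\left(b,p \right)} = 6 - 17 b$
$B{\left(v,t \right)} = 0$
$\frac{B{\left(3,18 \right)} + 136}{-379 + A{\left(-10,G \right)}} \left(-53\right) = \frac{0 + 136}{-379 + \left(6 - -170\right)} \left(-53\right) = \frac{136}{-379 + \left(6 + 170\right)} \left(-53\right) = \frac{136}{-379 + 176} \left(-53\right) = \frac{136}{-203} \left(-53\right) = 136 \left(- \frac{1}{203}\right) \left(-53\right) = \left(- \frac{136}{203}\right) \left(-53\right) = \frac{7208}{203}$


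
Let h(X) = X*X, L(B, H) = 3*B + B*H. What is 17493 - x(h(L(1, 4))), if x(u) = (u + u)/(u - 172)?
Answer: 2151737/123 ≈ 17494.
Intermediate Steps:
h(X) = X²
x(u) = 2*u/(-172 + u) (x(u) = (2*u)/(-172 + u) = 2*u/(-172 + u))
17493 - x(h(L(1, 4))) = 17493 - 2*(1*(3 + 4))²/(-172 + (1*(3 + 4))²) = 17493 - 2*(1*7)²/(-172 + (1*7)²) = 17493 - 2*7²/(-172 + 7²) = 17493 - 2*49/(-172 + 49) = 17493 - 2*49/(-123) = 17493 - 2*49*(-1)/123 = 17493 - 1*(-98/123) = 17493 + 98/123 = 2151737/123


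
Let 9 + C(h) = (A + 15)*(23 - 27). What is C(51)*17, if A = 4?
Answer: -1445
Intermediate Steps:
C(h) = -85 (C(h) = -9 + (4 + 15)*(23 - 27) = -9 + 19*(-4) = -9 - 76 = -85)
C(51)*17 = -85*17 = -1445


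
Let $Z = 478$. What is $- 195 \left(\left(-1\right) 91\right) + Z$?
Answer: $18223$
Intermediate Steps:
$- 195 \left(\left(-1\right) 91\right) + Z = - 195 \left(\left(-1\right) 91\right) + 478 = \left(-195\right) \left(-91\right) + 478 = 17745 + 478 = 18223$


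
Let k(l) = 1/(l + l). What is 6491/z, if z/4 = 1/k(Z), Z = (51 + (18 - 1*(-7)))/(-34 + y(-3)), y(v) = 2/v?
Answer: -84383/228 ≈ -370.10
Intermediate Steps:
Z = -57/26 (Z = (51 + (18 - 1*(-7)))/(-34 + 2/(-3)) = (51 + (18 + 7))/(-34 + 2*(-1/3)) = (51 + 25)/(-34 - 2/3) = 76/(-104/3) = 76*(-3/104) = -57/26 ≈ -2.1923)
k(l) = 1/(2*l)
z = -228/13 (z = 4/((1/(2*(-57/26)))) = 4/(((1/2)*(-26/57))) = 4/(-13/57) = 4*(-57/13) = -228/13 ≈ -17.538)
6491/z = 6491/(-228/13) = 6491*(-13/228) = -84383/228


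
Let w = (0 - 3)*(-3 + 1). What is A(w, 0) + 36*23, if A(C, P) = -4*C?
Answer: 804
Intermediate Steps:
w = 6 (w = -3*(-2) = 6)
A(w, 0) + 36*23 = -4*6 + 36*23 = -24 + 828 = 804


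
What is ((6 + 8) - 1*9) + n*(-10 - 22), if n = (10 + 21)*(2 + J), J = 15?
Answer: -16859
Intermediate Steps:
n = 527 (n = (10 + 21)*(2 + 15) = 31*17 = 527)
((6 + 8) - 1*9) + n*(-10 - 22) = ((6 + 8) - 1*9) + 527*(-10 - 22) = (14 - 9) + 527*(-32) = 5 - 16864 = -16859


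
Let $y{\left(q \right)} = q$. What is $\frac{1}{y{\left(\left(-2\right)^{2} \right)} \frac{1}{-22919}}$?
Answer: $- \frac{22919}{4} \approx -5729.8$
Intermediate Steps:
$\frac{1}{y{\left(\left(-2\right)^{2} \right)} \frac{1}{-22919}} = \frac{1}{\left(-2\right)^{2} \frac{1}{-22919}} = \frac{1}{4 \left(- \frac{1}{22919}\right)} = \frac{1}{- \frac{4}{22919}} = - \frac{22919}{4}$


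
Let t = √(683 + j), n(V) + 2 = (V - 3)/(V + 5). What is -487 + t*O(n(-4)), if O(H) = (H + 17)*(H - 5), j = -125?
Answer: -487 - 336*√62 ≈ -3132.7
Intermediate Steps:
n(V) = -2 + (-3 + V)/(5 + V) (n(V) = -2 + (V - 3)/(V + 5) = -2 + (-3 + V)/(5 + V))
t = 3*√62 (t = √(683 - 125) = √558 = 3*√62 ≈ 23.622)
O(H) = (-5 + H)*(17 + H) (O(H) = (17 + H)*(-5 + H) = (-5 + H)*(17 + H))
-487 + t*O(n(-4)) = -487 + (3*√62)*(-85 + ((-13 - 1*(-4))/(5 - 4))² + 12*((-13 - 1*(-4))/(5 - 4))) = -487 + (3*√62)*(-85 + ((-13 + 4)/1)² + 12*((-13 + 4)/1)) = -487 + (3*√62)*(-85 + (1*(-9))² + 12*(1*(-9))) = -487 + (3*√62)*(-85 + (-9)² + 12*(-9)) = -487 + (3*√62)*(-85 + 81 - 108) = -487 + (3*√62)*(-112) = -487 - 336*√62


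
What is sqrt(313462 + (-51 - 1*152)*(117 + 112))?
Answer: 5*sqrt(10679) ≈ 516.70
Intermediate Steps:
sqrt(313462 + (-51 - 1*152)*(117 + 112)) = sqrt(313462 + (-51 - 152)*229) = sqrt(313462 - 203*229) = sqrt(313462 - 46487) = sqrt(266975) = 5*sqrt(10679)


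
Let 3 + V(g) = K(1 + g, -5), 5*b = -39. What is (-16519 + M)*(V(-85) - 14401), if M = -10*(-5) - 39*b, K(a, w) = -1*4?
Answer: 1164512192/5 ≈ 2.3290e+8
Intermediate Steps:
b = -39/5 (b = (⅕)*(-39) = -39/5 ≈ -7.8000)
K(a, w) = -4
M = 1771/5 (M = -10*(-5) - 39*(-39/5) = 50 + 1521/5 = 1771/5 ≈ 354.20)
V(g) = -7 (V(g) = -3 - 4 = -7)
(-16519 + M)*(V(-85) - 14401) = (-16519 + 1771/5)*(-7 - 14401) = -80824/5*(-14408) = 1164512192/5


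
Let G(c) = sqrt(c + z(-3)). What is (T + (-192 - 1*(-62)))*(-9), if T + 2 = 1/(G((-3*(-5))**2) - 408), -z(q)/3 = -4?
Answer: 65827116/55409 + 3*sqrt(237)/55409 ≈ 1188.0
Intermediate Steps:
z(q) = 12 (z(q) = -3*(-4) = 12)
G(c) = sqrt(12 + c) (G(c) = sqrt(c + 12) = sqrt(12 + c))
T = -2 + 1/(-408 + sqrt(237)) (T = -2 + 1/(sqrt(12 + (-3*(-5))**2) - 408) = -2 + 1/(sqrt(12 + 15**2) - 408) = -2 + 1/(sqrt(12 + 225) - 408) = -2 + 1/(sqrt(237) - 408) = -2 + 1/(-408 + sqrt(237)) ≈ -2.0025)
(T + (-192 - 1*(-62)))*(-9) = ((-110954/55409 - sqrt(237)/166227) + (-192 - 1*(-62)))*(-9) = ((-110954/55409 - sqrt(237)/166227) + (-192 + 62))*(-9) = ((-110954/55409 - sqrt(237)/166227) - 130)*(-9) = (-7314124/55409 - sqrt(237)/166227)*(-9) = 65827116/55409 + 3*sqrt(237)/55409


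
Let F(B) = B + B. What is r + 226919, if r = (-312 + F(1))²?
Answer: 323019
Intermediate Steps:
F(B) = 2*B
r = 96100 (r = (-312 + 2*1)² = (-312 + 2)² = (-310)² = 96100)
r + 226919 = 96100 + 226919 = 323019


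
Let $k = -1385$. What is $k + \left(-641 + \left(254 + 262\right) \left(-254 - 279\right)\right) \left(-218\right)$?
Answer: $60094457$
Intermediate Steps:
$k + \left(-641 + \left(254 + 262\right) \left(-254 - 279\right)\right) \left(-218\right) = -1385 + \left(-641 + \left(254 + 262\right) \left(-254 - 279\right)\right) \left(-218\right) = -1385 + \left(-641 + 516 \left(-254 - 279\right)\right) \left(-218\right) = -1385 + \left(-641 + 516 \left(-533\right)\right) \left(-218\right) = -1385 + \left(-641 - 275028\right) \left(-218\right) = -1385 - -60095842 = -1385 + 60095842 = 60094457$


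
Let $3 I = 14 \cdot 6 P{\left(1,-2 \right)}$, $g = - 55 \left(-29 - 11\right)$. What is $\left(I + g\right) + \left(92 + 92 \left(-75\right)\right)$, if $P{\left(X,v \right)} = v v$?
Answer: $-4496$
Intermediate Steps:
$g = 2200$ ($g = \left(-55\right) \left(-40\right) = 2200$)
$P{\left(X,v \right)} = v^{2}$
$I = 112$ ($I = \frac{14 \cdot 6 \left(-2\right)^{2}}{3} = \frac{84 \cdot 4}{3} = \frac{1}{3} \cdot 336 = 112$)
$\left(I + g\right) + \left(92 + 92 \left(-75\right)\right) = \left(112 + 2200\right) + \left(92 + 92 \left(-75\right)\right) = 2312 + \left(92 - 6900\right) = 2312 - 6808 = -4496$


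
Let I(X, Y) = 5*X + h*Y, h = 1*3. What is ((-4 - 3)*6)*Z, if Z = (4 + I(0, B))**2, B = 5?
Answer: -15162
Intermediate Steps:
h = 3
I(X, Y) = 3*Y + 5*X (I(X, Y) = 5*X + 3*Y = 3*Y + 5*X)
Z = 361 (Z = (4 + (3*5 + 5*0))**2 = (4 + (15 + 0))**2 = (4 + 15)**2 = 19**2 = 361)
((-4 - 3)*6)*Z = ((-4 - 3)*6)*361 = -7*6*361 = -42*361 = -15162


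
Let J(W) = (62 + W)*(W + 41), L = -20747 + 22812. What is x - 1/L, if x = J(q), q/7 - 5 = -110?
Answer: 964483029/2065 ≈ 4.6706e+5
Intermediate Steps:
q = -735 (q = 35 + 7*(-110) = 35 - 770 = -735)
L = 2065
J(W) = (41 + W)*(62 + W) (J(W) = (62 + W)*(41 + W) = (41 + W)*(62 + W))
x = 467062 (x = 2542 + (-735)² + 103*(-735) = 2542 + 540225 - 75705 = 467062)
x - 1/L = 467062 - 1/2065 = 964483029/2065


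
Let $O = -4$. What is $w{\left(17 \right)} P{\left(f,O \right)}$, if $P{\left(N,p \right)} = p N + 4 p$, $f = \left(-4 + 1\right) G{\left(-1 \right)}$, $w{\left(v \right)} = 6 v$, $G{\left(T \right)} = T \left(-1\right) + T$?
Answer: $-1632$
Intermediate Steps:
$G{\left(T \right)} = 0$ ($G{\left(T \right)} = - T + T = 0$)
$f = 0$ ($f = \left(-4 + 1\right) 0 = \left(-3\right) 0 = 0$)
$P{\left(N,p \right)} = 4 p + N p$ ($P{\left(N,p \right)} = N p + 4 p = 4 p + N p$)
$w{\left(17 \right)} P{\left(f,O \right)} = 6 \cdot 17 \left(- 4 \left(4 + 0\right)\right) = 102 \left(\left(-4\right) 4\right) = 102 \left(-16\right) = -1632$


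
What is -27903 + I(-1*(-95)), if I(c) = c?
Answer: -27808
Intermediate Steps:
-27903 + I(-1*(-95)) = -27903 - 1*(-95) = -27903 + 95 = -27808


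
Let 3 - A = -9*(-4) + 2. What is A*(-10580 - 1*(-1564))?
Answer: 315560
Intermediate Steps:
A = -35 (A = 3 - (-9*(-4) + 2) = 3 - (36 + 2) = 3 - 1*38 = 3 - 38 = -35)
A*(-10580 - 1*(-1564)) = -35*(-10580 - 1*(-1564)) = -35*(-10580 + 1564) = -35*(-9016) = 315560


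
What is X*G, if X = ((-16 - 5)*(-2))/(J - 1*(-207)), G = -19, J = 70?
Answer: -798/277 ≈ -2.8809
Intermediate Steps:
X = 42/277 (X = ((-16 - 5)*(-2))/(70 - 1*(-207)) = (-21*(-2))/(70 + 207) = 42/277 ≈ 0.15162)
X*G = (42/277)*(-19) = -798/277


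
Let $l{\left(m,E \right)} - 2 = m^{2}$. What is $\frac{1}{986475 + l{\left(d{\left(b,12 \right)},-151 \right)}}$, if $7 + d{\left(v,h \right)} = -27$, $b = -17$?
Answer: $\frac{1}{987633} \approx 1.0125 \cdot 10^{-6}$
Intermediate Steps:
$d{\left(v,h \right)} = -34$ ($d{\left(v,h \right)} = -7 - 27 = -34$)
$l{\left(m,E \right)} = 2 + m^{2}$
$\frac{1}{986475 + l{\left(d{\left(b,12 \right)},-151 \right)}} = \frac{1}{986475 + \left(2 + \left(-34\right)^{2}\right)} = \frac{1}{986475 + \left(2 + 1156\right)} = \frac{1}{986475 + 1158} = \frac{1}{987633}$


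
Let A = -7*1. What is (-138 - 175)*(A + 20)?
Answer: -4069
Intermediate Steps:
A = -7
(-138 - 175)*(A + 20) = (-138 - 175)*(-7 + 20) = -313*13 = -4069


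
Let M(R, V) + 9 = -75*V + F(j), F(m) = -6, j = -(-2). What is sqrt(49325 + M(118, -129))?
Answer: sqrt(58985) ≈ 242.87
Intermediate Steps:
j = 2 (j = -1*(-2) = 2)
M(R, V) = -15 - 75*V (M(R, V) = -9 + (-75*V - 6) = -9 + (-6 - 75*V) = -15 - 75*V)
sqrt(49325 + M(118, -129)) = sqrt(49325 + (-15 - 75*(-129))) = sqrt(49325 + (-15 + 9675)) = sqrt(49325 + 9660) = sqrt(58985)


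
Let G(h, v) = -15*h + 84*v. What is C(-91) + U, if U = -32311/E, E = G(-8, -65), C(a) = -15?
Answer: -47789/5340 ≈ -8.9492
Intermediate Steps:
E = -5340 (E = -15*(-8) + 84*(-65) = 120 - 5460 = -5340)
U = 32311/5340 (U = -32311/(-5340) = -32311*(-1/5340) = 32311/5340 ≈ 6.0508)
C(-91) + U = -15 + 32311/5340 = -47789/5340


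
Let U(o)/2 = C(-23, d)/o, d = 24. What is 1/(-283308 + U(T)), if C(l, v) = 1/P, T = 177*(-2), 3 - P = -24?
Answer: -4779/1353928933 ≈ -3.5297e-6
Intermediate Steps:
P = 27 (P = 3 - 1*(-24) = 3 + 24 = 27)
T = -354
C(l, v) = 1/27
U(o) = 2/(27*o) (U(o) = 2*(1/(27*o)) = 2/(27*o))
1/(-283308 + U(T)) = 1/(-283308 + (2/27)/(-354)) = 1/(-283308 + (2/27)*(-1/354)) = 1/(-283308 - 1/4779) = 1/(-1353928933/4779) = -4779/1353928933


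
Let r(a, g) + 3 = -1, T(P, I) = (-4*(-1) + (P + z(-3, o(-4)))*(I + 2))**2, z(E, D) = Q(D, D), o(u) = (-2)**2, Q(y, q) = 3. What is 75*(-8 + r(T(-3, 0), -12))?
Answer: -900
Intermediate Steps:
o(u) = 4
z(E, D) = 3
T(P, I) = (4 + (2 + I)*(3 + P))**2 (T(P, I) = (-4*(-1) + (P + 3)*(I + 2))**2 = (4 + (3 + P)*(2 + I))**2 = (4 + (2 + I)*(3 + P))**2)
r(a, g) = -4 (r(a, g) = -3 - 1 = -4)
75*(-8 + r(T(-3, 0), -12)) = 75*(-8 - 4) = 75*(-12) = -900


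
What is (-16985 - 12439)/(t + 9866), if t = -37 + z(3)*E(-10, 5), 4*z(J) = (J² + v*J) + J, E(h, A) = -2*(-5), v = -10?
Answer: -3678/1223 ≈ -3.0074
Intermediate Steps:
E(h, A) = 10
z(J) = -9*J/4 + J²/4 (z(J) = ((J² - 10*J) + J)/4 = (J² - 9*J)/4 = -9*J/4 + J²/4)
t = -82 (t = -37 + ((¼)*3*(-9 + 3))*10 = -37 + ((¼)*3*(-6))*10 = -37 - 9/2*10 = -37 - 45 = -82)
(-16985 - 12439)/(t + 9866) = (-16985 - 12439)/(-82 + 9866) = -29424/9784 = -29424*1/9784 = -3678/1223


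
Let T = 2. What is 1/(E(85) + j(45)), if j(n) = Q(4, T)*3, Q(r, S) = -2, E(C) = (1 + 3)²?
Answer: ⅒ ≈ 0.10000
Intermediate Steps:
E(C) = 16 (E(C) = 4² = 16)
j(n) = -6 (j(n) = -2*3 = -6)
1/(E(85) + j(45)) = 1/(16 - 6) = 1/10 = ⅒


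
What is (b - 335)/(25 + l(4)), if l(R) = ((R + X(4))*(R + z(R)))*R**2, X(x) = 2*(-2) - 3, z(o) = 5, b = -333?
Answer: 668/407 ≈ 1.6413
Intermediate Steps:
X(x) = -7 (X(x) = -4 - 3 = -7)
l(R) = R**2*(-7 + R)*(5 + R) (l(R) = ((R - 7)*(R + 5))*R**2 = ((-7 + R)*(5 + R))*R**2 = R**2*(-7 + R)*(5 + R))
(b - 335)/(25 + l(4)) = (-333 - 335)/(25 + 4**2*(-35 + 4**2 - 2*4)) = -668/(25 + 16*(-35 + 16 - 8)) = -668/(25 + 16*(-27)) = -668/(25 - 432) = -668/(-407) = -668*(-1/407) = 668/407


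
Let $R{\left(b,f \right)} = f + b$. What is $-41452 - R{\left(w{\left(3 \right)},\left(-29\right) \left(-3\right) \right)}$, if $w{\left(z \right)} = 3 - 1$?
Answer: $-41541$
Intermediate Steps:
$w{\left(z \right)} = 2$ ($w{\left(z \right)} = 3 - 1 = 2$)
$R{\left(b,f \right)} = b + f$
$-41452 - R{\left(w{\left(3 \right)},\left(-29\right) \left(-3\right) \right)} = -41452 - \left(2 - -87\right) = -41452 - \left(2 + 87\right) = -41452 - 89 = -41541$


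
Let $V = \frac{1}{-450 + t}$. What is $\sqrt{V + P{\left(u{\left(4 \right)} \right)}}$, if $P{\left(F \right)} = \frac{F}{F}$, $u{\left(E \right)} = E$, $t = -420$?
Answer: $\frac{\sqrt{756030}}{870} \approx 0.99942$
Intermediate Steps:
$P{\left(F \right)} = 1$
$V = - \frac{1}{870}$ ($V = \frac{1}{-450 - 420} = \frac{1}{-870} = - \frac{1}{870} \approx -0.0011494$)
$\sqrt{V + P{\left(u{\left(4 \right)} \right)}} = \sqrt{- \frac{1}{870} + 1} = \sqrt{\frac{869}{870}} = \frac{\sqrt{756030}}{870}$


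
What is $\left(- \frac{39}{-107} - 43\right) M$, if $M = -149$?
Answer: $\frac{679738}{107} \approx 6352.7$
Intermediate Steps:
$\left(- \frac{39}{-107} - 43\right) M = \left(- \frac{39}{-107} - 43\right) \left(-149\right) = \left(\left(-39\right) \left(- \frac{1}{107}\right) - 43\right) \left(-149\right) = \left(\frac{39}{107} - 43\right) \left(-149\right) = \left(- \frac{4562}{107}\right) \left(-149\right) = \frac{679738}{107}$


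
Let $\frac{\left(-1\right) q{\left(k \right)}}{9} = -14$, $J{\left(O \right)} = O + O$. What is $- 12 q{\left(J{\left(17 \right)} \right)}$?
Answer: $-1512$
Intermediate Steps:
$J{\left(O \right)} = 2 O$
$q{\left(k \right)} = 126$ ($q{\left(k \right)} = \left(-9\right) \left(-14\right) = 126$)
$- 12 q{\left(J{\left(17 \right)} \right)} = \left(-12\right) 126 = -1512$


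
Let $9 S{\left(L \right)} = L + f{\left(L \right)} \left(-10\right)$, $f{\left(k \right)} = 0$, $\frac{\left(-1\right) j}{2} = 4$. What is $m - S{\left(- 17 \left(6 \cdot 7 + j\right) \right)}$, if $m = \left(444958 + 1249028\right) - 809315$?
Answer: $\frac{7962617}{9} \approx 8.8474 \cdot 10^{5}$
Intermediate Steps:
$j = -8$ ($j = \left(-2\right) 4 = -8$)
$S{\left(L \right)} = \frac{L}{9}$ ($S{\left(L \right)} = \frac{L + 0 \left(-10\right)}{9} = \frac{L + 0}{9} = \frac{L}{9}$)
$m = 884671$ ($m = 1693986 - 809315 = 884671$)
$m - S{\left(- 17 \left(6 \cdot 7 + j\right) \right)} = 884671 - \frac{\left(-17\right) \left(6 \cdot 7 - 8\right)}{9} = 884671 - \frac{\left(-17\right) \left(42 - 8\right)}{9} = 884671 - \frac{\left(-17\right) 34}{9} = 884671 - \frac{1}{9} \left(-578\right) = 884671 - - \frac{578}{9} = 884671 + \frac{578}{9} = \frac{7962617}{9}$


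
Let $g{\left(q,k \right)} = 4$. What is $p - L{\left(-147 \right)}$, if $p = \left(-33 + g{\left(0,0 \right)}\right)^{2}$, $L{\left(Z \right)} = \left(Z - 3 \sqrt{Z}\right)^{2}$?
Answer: $-19445 - 6174 i \sqrt{3} \approx -19445.0 - 10694.0 i$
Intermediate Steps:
$p = 841$ ($p = \left(-33 + 4\right)^{2} = \left(-29\right)^{2} = 841$)
$p - L{\left(-147 \right)} = 841 - \left(\left(-1\right) \left(-147\right) + 3 \sqrt{-147}\right)^{2} = 841 - \left(147 + 3 \cdot 7 i \sqrt{3}\right)^{2} = 841 - \left(147 + 21 i \sqrt{3}\right)^{2}$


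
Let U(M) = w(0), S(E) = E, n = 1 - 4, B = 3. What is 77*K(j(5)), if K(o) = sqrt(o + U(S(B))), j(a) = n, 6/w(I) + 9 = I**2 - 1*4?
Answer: 231*I*sqrt(65)/13 ≈ 143.26*I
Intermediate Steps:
n = -3
w(I) = 6/(-13 + I**2) (w(I) = 6/(-9 + (I**2 - 1*4)) = 6/(-9 + (I**2 - 4)) = 6/(-9 + (-4 + I**2)) = 6/(-13 + I**2))
j(a) = -3
U(M) = -6/13 (U(M) = 6/(-13 + 0**2) = 6/(-13 + 0) = 6/(-13) = 6*(-1/13) = -6/13)
K(o) = sqrt(-6/13 + o) (K(o) = sqrt(o - 6/13) = sqrt(-6/13 + o))
77*K(j(5)) = 77*(sqrt(-78 + 169*(-3))/13) = 77*(sqrt(-78 - 507)/13) = 77*(sqrt(-585)/13) = 77*((3*I*sqrt(65))/13) = 77*(3*I*sqrt(65)/13) = 231*I*sqrt(65)/13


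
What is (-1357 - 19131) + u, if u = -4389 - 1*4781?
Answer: -29658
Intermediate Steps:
u = -9170 (u = -4389 - 4781 = -9170)
(-1357 - 19131) + u = (-1357 - 19131) - 9170 = -20488 - 9170 = -29658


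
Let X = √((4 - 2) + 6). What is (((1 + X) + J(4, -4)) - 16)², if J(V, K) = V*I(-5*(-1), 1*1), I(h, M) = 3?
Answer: 17 - 12*√2 ≈ 0.029437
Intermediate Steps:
J(V, K) = 3*V (J(V, K) = V*3 = 3*V)
X = 2*√2 (X = √(2 + 6) = √8 = 2*√2 ≈ 2.8284)
(((1 + X) + J(4, -4)) - 16)² = (((1 + 2*√2) + 3*4) - 16)² = (((1 + 2*√2) + 12) - 16)² = ((13 + 2*√2) - 16)² = (-3 + 2*√2)²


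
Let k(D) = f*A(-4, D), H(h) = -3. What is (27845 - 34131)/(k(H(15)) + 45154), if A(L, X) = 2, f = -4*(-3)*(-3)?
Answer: -3143/22541 ≈ -0.13943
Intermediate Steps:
f = -36 (f = 12*(-3) = -36)
k(D) = -72 (k(D) = -36*2 = -72)
(27845 - 34131)/(k(H(15)) + 45154) = (27845 - 34131)/(-72 + 45154) = -6286/45082 = -6286*1/45082 = -3143/22541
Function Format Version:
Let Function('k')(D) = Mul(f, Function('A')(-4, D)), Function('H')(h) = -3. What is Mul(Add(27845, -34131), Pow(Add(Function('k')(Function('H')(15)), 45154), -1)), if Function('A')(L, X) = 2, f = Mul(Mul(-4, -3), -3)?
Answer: Rational(-3143, 22541) ≈ -0.13943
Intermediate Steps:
f = -36 (f = Mul(12, -3) = -36)
Function('k')(D) = -72 (Function('k')(D) = Mul(-36, 2) = -72)
Mul(Add(27845, -34131), Pow(Add(Function('k')(Function('H')(15)), 45154), -1)) = Mul(Add(27845, -34131), Pow(Add(-72, 45154), -1)) = Mul(-6286, Pow(45082, -1)) = Mul(-6286, Rational(1, 45082)) = Rational(-3143, 22541)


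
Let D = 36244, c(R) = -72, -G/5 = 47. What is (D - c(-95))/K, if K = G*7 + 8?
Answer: -36316/1637 ≈ -22.184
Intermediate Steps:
G = -235 (G = -5*47 = -235)
K = -1637 (K = -235*7 + 8 = -1645 + 8 = -1637)
(D - c(-95))/K = (36244 - 1*(-72))/(-1637) = (36244 + 72)*(-1/1637) = 36316*(-1/1637) = -36316/1637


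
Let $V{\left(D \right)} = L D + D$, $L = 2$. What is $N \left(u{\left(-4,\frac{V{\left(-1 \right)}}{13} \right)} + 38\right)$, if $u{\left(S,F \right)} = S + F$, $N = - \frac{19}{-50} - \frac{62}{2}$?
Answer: $- \frac{672109}{650} \approx -1034.0$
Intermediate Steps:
$N = - \frac{1531}{50}$ ($N = \left(-19\right) \left(- \frac{1}{50}\right) - 31 = \frac{19}{50} - 31 = - \frac{1531}{50} \approx -30.62$)
$V{\left(D \right)} = 3 D$ ($V{\left(D \right)} = 2 D + D = 3 D$)
$u{\left(S,F \right)} = F + S$
$N \left(u{\left(-4,\frac{V{\left(-1 \right)}}{13} \right)} + 38\right) = - \frac{1531 \left(\left(\frac{3 \left(-1\right)}{13} - 4\right) + 38\right)}{50} = - \frac{1531 \left(\left(\left(-3\right) \frac{1}{13} - 4\right) + 38\right)}{50} = - \frac{1531 \left(\left(- \frac{3}{13} - 4\right) + 38\right)}{50} = - \frac{1531 \left(- \frac{55}{13} + 38\right)}{50} = \left(- \frac{1531}{50}\right) \frac{439}{13} = - \frac{672109}{650}$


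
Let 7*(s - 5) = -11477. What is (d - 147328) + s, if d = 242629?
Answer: 655665/7 ≈ 93666.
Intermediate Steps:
s = -11442/7 (s = 5 + (⅐)*(-11477) = 5 - 11477/7 = -11442/7 ≈ -1634.6)
(d - 147328) + s = (242629 - 147328) - 11442/7 = 95301 - 11442/7 = 655665/7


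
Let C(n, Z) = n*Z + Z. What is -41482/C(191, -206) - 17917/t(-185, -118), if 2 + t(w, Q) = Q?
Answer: 4955771/32960 ≈ 150.36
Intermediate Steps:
t(w, Q) = -2 + Q
C(n, Z) = Z + Z*n (C(n, Z) = Z*n + Z = Z + Z*n)
-41482/C(191, -206) - 17917/t(-185, -118) = -41482*(-1/(206*(1 + 191))) - 17917/(-2 - 118) = -41482/((-206*192)) - 17917/(-120) = -41482/(-39552) - 17917*(-1/120) = -41482*(-1/39552) + 17917/120 = 20741/19776 + 17917/120 = 4955771/32960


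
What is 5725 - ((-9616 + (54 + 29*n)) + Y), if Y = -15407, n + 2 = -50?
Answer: 32202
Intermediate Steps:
n = -52 (n = -2 - 50 = -52)
5725 - ((-9616 + (54 + 29*n)) + Y) = 5725 - ((-9616 + (54 + 29*(-52))) - 15407) = 5725 - ((-9616 + (54 - 1508)) - 15407) = 5725 - ((-9616 - 1454) - 15407) = 5725 - (-11070 - 15407) = 5725 - 1*(-26477) = 5725 + 26477 = 32202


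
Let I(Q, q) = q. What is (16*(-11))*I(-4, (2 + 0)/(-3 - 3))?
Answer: 176/3 ≈ 58.667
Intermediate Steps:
(16*(-11))*I(-4, (2 + 0)/(-3 - 3)) = (16*(-11))*((2 + 0)/(-3 - 3)) = -352/(-6) = -352*(-1)/6 = -176*(-⅓) = 176/3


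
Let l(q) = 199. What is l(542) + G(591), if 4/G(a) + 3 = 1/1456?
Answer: 863209/4367 ≈ 197.67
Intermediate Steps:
G(a) = -5824/4367 (G(a) = 4/(-3 + 1/1456) = 4/(-4367/1456) = 4*(-1456/4367) = -5824/4367)
l(542) + G(591) = 199 - 5824/4367 = 863209/4367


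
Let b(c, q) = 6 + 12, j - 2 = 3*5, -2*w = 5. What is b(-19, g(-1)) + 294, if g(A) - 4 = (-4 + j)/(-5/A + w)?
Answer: 312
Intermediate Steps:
w = -5/2 (w = -½*5 = -5/2 ≈ -2.5000)
j = 17 (j = 2 + 3*5 = 2 + 15 = 17)
g(A) = 4 + 13/(-5/2 - 5/A) (g(A) = 4 + (-4 + 17)/(-5/A - 5/2) = 4 + 13/(-5/2 - 5/A))
b(c, q) = 18
b(-19, g(-1)) + 294 = 18 + 294 = 312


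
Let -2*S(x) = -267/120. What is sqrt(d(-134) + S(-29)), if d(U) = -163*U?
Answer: 3*sqrt(970805)/20 ≈ 147.79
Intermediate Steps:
S(x) = 89/80 (S(x) = -(-267)/(2*120) = -1/2*(-89/40) = 89/80)
sqrt(d(-134) + S(-29)) = sqrt(-163*(-134) + 89/80) = sqrt(21842 + 89/80) = sqrt(1747449/80) = 3*sqrt(970805)/20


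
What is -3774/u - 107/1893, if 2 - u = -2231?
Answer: -7383113/4227069 ≈ -1.7466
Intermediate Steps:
u = 2233 (u = 2 - 1*(-2231) = 2 + 2231 = 2233)
-3774/u - 107/1893 = -3774/2233 - 107/1893 = -7383113/4227069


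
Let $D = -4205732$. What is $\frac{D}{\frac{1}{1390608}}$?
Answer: $-5848524565056$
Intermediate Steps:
$\frac{D}{\frac{1}{1390608}} = - \frac{4205732}{\frac{1}{1390608}} = - 4205732 \frac{1}{\frac{1}{1390608}} = \left(-4205732\right) 1390608 = -5848524565056$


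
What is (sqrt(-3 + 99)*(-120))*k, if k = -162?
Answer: 77760*sqrt(6) ≈ 1.9047e+5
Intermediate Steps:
(sqrt(-3 + 99)*(-120))*k = (sqrt(-3 + 99)*(-120))*(-162) = (sqrt(96)*(-120))*(-162) = ((4*sqrt(6))*(-120))*(-162) = -480*sqrt(6)*(-162) = 77760*sqrt(6)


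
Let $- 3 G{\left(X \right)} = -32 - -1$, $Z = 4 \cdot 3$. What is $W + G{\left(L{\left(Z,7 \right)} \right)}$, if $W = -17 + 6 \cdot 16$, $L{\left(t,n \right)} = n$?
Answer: $\frac{268}{3} \approx 89.333$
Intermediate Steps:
$Z = 12$
$G{\left(X \right)} = \frac{31}{3}$ ($G{\left(X \right)} = - \frac{-32 - -1}{3} = - \frac{-32 + 1}{3} = \left(- \frac{1}{3}\right) \left(-31\right) = \frac{31}{3}$)
$W = 79$ ($W = -17 + 96 = 79$)
$W + G{\left(L{\left(Z,7 \right)} \right)} = 79 + \frac{31}{3} = \frac{268}{3}$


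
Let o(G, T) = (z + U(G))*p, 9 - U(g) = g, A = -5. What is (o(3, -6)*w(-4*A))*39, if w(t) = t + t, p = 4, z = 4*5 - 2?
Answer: 149760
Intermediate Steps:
U(g) = 9 - g
z = 18 (z = 20 - 2 = 18)
o(G, T) = 108 - 4*G (o(G, T) = (18 + (9 - G))*4 = (27 - G)*4 = 108 - 4*G)
w(t) = 2*t
(o(3, -6)*w(-4*A))*39 = ((108 - 4*3)*(2*(-4*(-5))))*39 = ((108 - 12)*(2*20))*39 = (96*40)*39 = 3840*39 = 149760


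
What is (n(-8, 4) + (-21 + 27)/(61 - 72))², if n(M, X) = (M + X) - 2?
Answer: 5184/121 ≈ 42.843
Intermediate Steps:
n(M, X) = -2 + M + X
(n(-8, 4) + (-21 + 27)/(61 - 72))² = ((-2 - 8 + 4) + (-21 + 27)/(61 - 72))² = (-6 + 6/(-11))² = (-6 + 6*(-1/11))² = (-6 - 6/11)² = (-72/11)² = 5184/121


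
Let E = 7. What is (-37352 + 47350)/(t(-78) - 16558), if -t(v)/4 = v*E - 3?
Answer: -4999/7181 ≈ -0.69614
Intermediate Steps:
t(v) = 12 - 28*v (t(v) = -4*(v*7 - 3) = -4*(7*v - 3) = -4*(-3 + 7*v) = 12 - 28*v)
(-37352 + 47350)/(t(-78) - 16558) = (-37352 + 47350)/((12 - 28*(-78)) - 16558) = 9998/((12 + 2184) - 16558) = 9998/(2196 - 16558) = 9998/(-14362) = 9998*(-1/14362) = -4999/7181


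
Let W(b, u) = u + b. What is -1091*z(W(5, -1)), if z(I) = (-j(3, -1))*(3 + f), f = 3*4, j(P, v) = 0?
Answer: 0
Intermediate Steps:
W(b, u) = b + u
f = 12
z(I) = 0 (z(I) = (-1*0)*(3 + 12) = 0*15 = 0)
-1091*z(W(5, -1)) = -1091*0 = 0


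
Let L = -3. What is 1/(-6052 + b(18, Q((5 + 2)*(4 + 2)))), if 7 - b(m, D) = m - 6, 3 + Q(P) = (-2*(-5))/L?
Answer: -1/6057 ≈ -0.00016510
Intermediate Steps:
Q(P) = -19/3 (Q(P) = -3 - 2*(-5)/(-3) = -3 + 10*(-⅓) = -3 - 10/3 = -19/3)
b(m, D) = 13 - m (b(m, D) = 7 - (m - 6) = 7 - (-6 + m) = 7 + (6 - m) = 13 - m)
1/(-6052 + b(18, Q((5 + 2)*(4 + 2)))) = 1/(-6052 + (13 - 1*18)) = 1/(-6052 + (13 - 18)) = 1/(-6052 - 5) = 1/(-6057) = -1/6057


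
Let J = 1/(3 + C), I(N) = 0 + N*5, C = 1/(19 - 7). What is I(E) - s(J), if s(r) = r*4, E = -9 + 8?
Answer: -233/37 ≈ -6.2973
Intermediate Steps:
C = 1/12 ≈ 0.083333
E = -1
I(N) = 5*N (I(N) = 0 + 5*N = 5*N)
J = 12/37 (J = 1/(3 + 1/12) = 1/(37/12) = 12/37 ≈ 0.32432)
s(r) = 4*r
I(E) - s(J) = 5*(-1) - 4*12/37 = -5 - 1*48/37 = -5 - 48/37 = -233/37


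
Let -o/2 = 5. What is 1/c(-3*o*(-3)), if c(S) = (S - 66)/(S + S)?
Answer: 15/13 ≈ 1.1538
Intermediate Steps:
o = -10 (o = -2*5 = -10)
c(S) = (-66 + S)/(2*S) (c(S) = (-66 + S)/((2*S)) = (-66 + S)*(1/(2*S)) = (-66 + S)/(2*S))
1/c(-3*o*(-3)) = 1/((-66 - 3*(-10)*(-3))/(2*((-3*(-10)*(-3))))) = 1/((-66 + 30*(-3))/(2*((30*(-3))))) = 1/((½)*(-66 - 90)/(-90)) = 1/((½)*(-1/90)*(-156)) = 1/(13/15) = 15/13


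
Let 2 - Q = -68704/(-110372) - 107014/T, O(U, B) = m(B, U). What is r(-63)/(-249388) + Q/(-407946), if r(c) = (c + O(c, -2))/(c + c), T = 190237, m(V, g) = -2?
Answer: -10933174094608853/1602113927110571624904 ≈ -6.8242e-6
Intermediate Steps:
O(U, B) = -2
Q = 10183745672/5249209541 (Q = 2 - (-68704/(-110372) - 107014/190237) = 2 - (-68704*(-1/110372) - 107014*1/190237) = 2 - (17176/27593 - 107014/190237) = 2 - 1*314673410/5249209541 = 2 - 314673410/5249209541 = 10183745672/5249209541 ≈ 1.9401)
r(c) = (-2 + c)/(2*c) (r(c) = (c - 2)/(c + c) = (-2 + c)/((2*c)) = (-2 + c)*(1/(2*c)) = (-2 + c)/(2*c))
r(-63)/(-249388) + Q/(-407946) = ((½)*(-2 - 63)/(-63))/(-249388) + (10183745672/5249209541)/(-407946) = ((½)*(-1/63)*(-65))*(-1/249388) + (10183745672/5249209541)*(-1/407946) = (65/126)*(-1/249388) - 5091872836/1070697017706393 = -65/31422888 - 5091872836/1070697017706393 = -10933174094608853/1602113927110571624904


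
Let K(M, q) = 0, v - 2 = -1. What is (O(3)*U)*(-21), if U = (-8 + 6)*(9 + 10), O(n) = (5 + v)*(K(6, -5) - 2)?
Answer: -9576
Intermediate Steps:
v = 1 (v = 2 - 1 = 1)
O(n) = -12 (O(n) = (5 + 1)*(0 - 2) = 6*(-2) = -12)
U = -38 (U = -2*19 = -38)
(O(3)*U)*(-21) = -12*(-38)*(-21) = 456*(-21) = -9576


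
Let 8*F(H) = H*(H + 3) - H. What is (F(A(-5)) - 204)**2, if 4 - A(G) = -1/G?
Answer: 1619982001/40000 ≈ 40500.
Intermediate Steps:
A(G) = 4 + 1/G (A(G) = 4 - (-1)/G = 4 + 1/G)
F(H) = -H/8 + H*(3 + H)/8 (F(H) = (H*(H + 3) - H)/8 = (H*(3 + H) - H)/8 = (-H + H*(3 + H))/8 = -H/8 + H*(3 + H)/8)
(F(A(-5)) - 204)**2 = ((4 + 1/(-5))*(2 + (4 + 1/(-5)))/8 - 204)**2 = ((4 - 1/5)*(2 + (4 - 1/5))/8 - 204)**2 = ((1/8)*(19/5)*(2 + 19/5) - 204)**2 = ((1/8)*(19/5)*(29/5) - 204)**2 = (551/200 - 204)**2 = (-40249/200)**2 = 1619982001/40000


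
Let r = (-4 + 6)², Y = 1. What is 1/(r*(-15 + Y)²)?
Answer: 1/784 ≈ 0.0012755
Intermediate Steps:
r = 4 (r = 2² = 4)
1/(r*(-15 + Y)²) = 1/(4*(-15 + 1)²) = 1/(4*(-14)²) = 1/(4*196) = 1/784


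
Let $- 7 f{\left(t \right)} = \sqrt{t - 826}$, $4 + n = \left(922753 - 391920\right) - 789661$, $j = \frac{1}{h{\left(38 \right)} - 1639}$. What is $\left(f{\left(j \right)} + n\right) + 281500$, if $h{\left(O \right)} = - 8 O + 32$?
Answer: $22668 - \frac{i \sqrt{61560993}}{1911} \approx 22668.0 - 4.1057 i$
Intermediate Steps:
$h{\left(O \right)} = 32 - 8 O$
$j = - \frac{1}{1911}$ ($j = \frac{1}{\left(32 - 304\right) - 1639} = \frac{1}{-272 - 1639} = \frac{1}{-1911} = - \frac{1}{1911} \approx -0.00052329$)
$n = -258832$ ($n = -4 + \left(\left(922753 - 391920\right) - 789661\right) = -4 + \left(530833 - 789661\right) = -4 - 258828 = -258832$)
$f{\left(t \right)} = - \frac{\sqrt{-826 + t}}{7}$ ($f{\left(t \right)} = - \frac{\sqrt{t - 826}}{7} = - \frac{\sqrt{-826 + t}}{7}$)
$\left(f{\left(j \right)} + n\right) + 281500 = \left(- \frac{\sqrt{-826 - \frac{1}{1911}}}{7} - 258832\right) + 281500 = \left(- \frac{\sqrt{- \frac{1578487}{1911}}}{7} - 258832\right) + 281500 = \left(- \frac{\frac{1}{273} i \sqrt{61560993}}{7} - 258832\right) + 281500 = \left(- \frac{i \sqrt{61560993}}{1911} - 258832\right) + 281500 = \left(-258832 - \frac{i \sqrt{61560993}}{1911}\right) + 281500 = 22668 - \frac{i \sqrt{61560993}}{1911}$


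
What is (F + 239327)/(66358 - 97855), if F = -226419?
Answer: -12908/31497 ≈ -0.40982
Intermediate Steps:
(F + 239327)/(66358 - 97855) = (-226419 + 239327)/(66358 - 97855) = 12908/(-31497) = 12908*(-1/31497) = -12908/31497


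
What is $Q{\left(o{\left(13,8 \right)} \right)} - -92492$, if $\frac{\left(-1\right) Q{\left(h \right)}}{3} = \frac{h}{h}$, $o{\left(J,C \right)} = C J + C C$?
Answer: $92489$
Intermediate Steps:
$o{\left(J,C \right)} = C^{2} + C J$ ($o{\left(J,C \right)} = C J + C^{2} = C^{2} + C J$)
$Q{\left(h \right)} = -3$ ($Q{\left(h \right)} = - 3 \frac{h}{h} = \left(-3\right) 1 = -3$)
$Q{\left(o{\left(13,8 \right)} \right)} - -92492 = -3 - -92492 = -3 + 92492 = 92489$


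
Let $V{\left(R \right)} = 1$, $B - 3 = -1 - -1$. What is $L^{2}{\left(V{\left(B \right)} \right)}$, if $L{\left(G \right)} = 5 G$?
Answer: $25$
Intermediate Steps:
$B = 3$ ($B = 3 - 0 = 3 + \left(-1 + 1\right) = 3 + 0 = 3$)
$L^{2}{\left(V{\left(B \right)} \right)} = \left(5 \cdot 1\right)^{2} = 5^{2} = 25$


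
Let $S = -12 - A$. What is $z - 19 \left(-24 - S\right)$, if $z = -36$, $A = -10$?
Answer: $382$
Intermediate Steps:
$S = -2$ ($S = -12 - -10 = -12 + 10 = -2$)
$z - 19 \left(-24 - S\right) = -36 - 19 \left(-24 - -2\right) = -36 - 19 \left(-24 + 2\right) = -36 - -418 = -36 + 418 = 382$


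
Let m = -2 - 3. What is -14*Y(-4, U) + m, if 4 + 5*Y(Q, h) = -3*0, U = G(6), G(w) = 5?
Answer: 31/5 ≈ 6.2000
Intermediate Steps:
U = 5
Y(Q, h) = -⅘ (Y(Q, h) = -⅘ + (-3*0)/5 = -⅘ + (⅕)*0 = -⅘ + 0 = -⅘)
m = -5
-14*Y(-4, U) + m = -14*(-⅘) - 5 = 56/5 - 5 = 31/5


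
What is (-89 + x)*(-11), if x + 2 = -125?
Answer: 2376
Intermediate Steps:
x = -127 (x = -2 - 125 = -127)
(-89 + x)*(-11) = (-89 - 127)*(-11) = -216*(-11) = 2376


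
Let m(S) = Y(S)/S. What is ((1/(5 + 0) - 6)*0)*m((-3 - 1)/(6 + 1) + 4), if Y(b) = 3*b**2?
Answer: 0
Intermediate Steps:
m(S) = 3*S (m(S) = (3*S**2)/S = 3*S)
((1/(5 + 0) - 6)*0)*m((-3 - 1)/(6 + 1) + 4) = ((1/(5 + 0) - 6)*0)*(3*((-3 - 1)/(6 + 1) + 4)) = ((1/5 - 6)*0)*(3*(-4/7 + 4)) = ((1/5 - 6)*0)*(3*(-4*1/7 + 4)) = (-29/5*0)*(3*(-4/7 + 4)) = 0*(3*(24/7)) = 0*(72/7) = 0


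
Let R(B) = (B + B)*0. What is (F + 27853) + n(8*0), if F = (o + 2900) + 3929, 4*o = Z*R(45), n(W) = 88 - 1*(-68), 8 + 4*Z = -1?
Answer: 34838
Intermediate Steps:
Z = -9/4 (Z = -2 + (1/4)*(-1) = -2 - 1/4 = -9/4 ≈ -2.2500)
n(W) = 156 (n(W) = 88 + 68 = 156)
R(B) = 0 (R(B) = (2*B)*0 = 0)
o = 0 (o = (-9/4*0)/4 = (1/4)*0 = 0)
F = 6829 (F = (0 + 2900) + 3929 = 2900 + 3929 = 6829)
(F + 27853) + n(8*0) = (6829 + 27853) + 156 = 34682 + 156 = 34838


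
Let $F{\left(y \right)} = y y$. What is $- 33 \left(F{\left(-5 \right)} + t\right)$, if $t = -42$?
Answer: $561$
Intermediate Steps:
$F{\left(y \right)} = y^{2}$
$- 33 \left(F{\left(-5 \right)} + t\right) = - 33 \left(\left(-5\right)^{2} - 42\right) = - 33 \left(25 - 42\right) = \left(-33\right) \left(-17\right) = 561$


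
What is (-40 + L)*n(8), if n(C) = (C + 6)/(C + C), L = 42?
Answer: 7/4 ≈ 1.7500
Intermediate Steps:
n(C) = (6 + C)/(2*C) (n(C) = (6 + C)/((2*C)) = (6 + C)*(1/(2*C)) = (6 + C)/(2*C))
(-40 + L)*n(8) = (-40 + 42)*((1/2)*(6 + 8)/8) = 2*((1/2)*(1/8)*14) = 2*(7/8) = 7/4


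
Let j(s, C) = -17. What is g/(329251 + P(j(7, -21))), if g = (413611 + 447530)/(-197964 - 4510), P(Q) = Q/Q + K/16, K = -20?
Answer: -574094/44443144237 ≈ -1.2917e-5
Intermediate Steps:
P(Q) = -¼ (P(Q) = Q/Q - 20/16 = 1 - 20*1/16 = 1 - 5/4 = -¼)
g = -861141/202474 (g = 861141/(-202474) = 861141*(-1/202474) = -861141/202474 ≈ -4.2531)
g/(329251 + P(j(7, -21))) = -861141/(202474*(329251 - ¼)) = -861141/(202474*1317003/4) = -861141/202474*4/1317003 = -574094/44443144237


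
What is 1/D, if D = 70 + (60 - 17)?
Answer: 1/113 ≈ 0.0088496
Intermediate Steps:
D = 113 (D = 70 + 43 = 113)
1/D = 1/113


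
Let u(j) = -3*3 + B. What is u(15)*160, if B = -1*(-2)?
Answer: -1120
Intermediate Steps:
B = 2
u(j) = -7 (u(j) = -3*3 + 2 = -9 + 2 = -7)
u(15)*160 = -7*160 = -1120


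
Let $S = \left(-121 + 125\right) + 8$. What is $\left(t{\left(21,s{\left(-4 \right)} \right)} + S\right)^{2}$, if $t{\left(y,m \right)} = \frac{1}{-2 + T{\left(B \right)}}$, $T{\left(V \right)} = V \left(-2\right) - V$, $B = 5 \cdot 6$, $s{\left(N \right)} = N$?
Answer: $\frac{1216609}{8464} \approx 143.74$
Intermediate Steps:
$B = 30$
$S = 12$ ($S = 4 + 8 = 12$)
$T{\left(V \right)} = - 3 V$ ($T{\left(V \right)} = - 2 V - V = - 3 V$)
$t{\left(y,m \right)} = - \frac{1}{92}$ ($t{\left(y,m \right)} = \frac{1}{-2 - 90} = \frac{1}{-92} = - \frac{1}{92}$)
$\left(t{\left(21,s{\left(-4 \right)} \right)} + S\right)^{2} = \left(- \frac{1}{92} + 12\right)^{2} = \left(\frac{1103}{92}\right)^{2} = \frac{1216609}{8464}$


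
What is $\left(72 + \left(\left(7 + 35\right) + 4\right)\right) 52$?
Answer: $6136$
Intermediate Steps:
$\left(72 + \left(\left(7 + 35\right) + 4\right)\right) 52 = \left(72 + \left(42 + 4\right)\right) 52 = \left(72 + 46\right) 52 = 118 \cdot 52 = 6136$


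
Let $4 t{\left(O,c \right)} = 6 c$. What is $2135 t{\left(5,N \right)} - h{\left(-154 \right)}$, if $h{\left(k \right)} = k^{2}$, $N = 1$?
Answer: $- \frac{41027}{2} \approx -20514.0$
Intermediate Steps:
$t{\left(O,c \right)} = \frac{3 c}{2}$ ($t{\left(O,c \right)} = \frac{6 c}{4} = \frac{3 c}{2}$)
$2135 t{\left(5,N \right)} - h{\left(-154 \right)} = 2135 \cdot \frac{3}{2} \cdot 1 - \left(-154\right)^{2} = 2135 \cdot \frac{3}{2} - 23716 = \frac{6405}{2} - 23716 = - \frac{41027}{2}$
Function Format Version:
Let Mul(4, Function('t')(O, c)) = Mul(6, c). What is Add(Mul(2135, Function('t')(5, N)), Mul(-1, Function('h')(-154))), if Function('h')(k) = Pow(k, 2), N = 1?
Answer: Rational(-41027, 2) ≈ -20514.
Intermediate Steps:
Function('t')(O, c) = Mul(Rational(3, 2), c) (Function('t')(O, c) = Mul(Rational(1, 4), Mul(6, c)) = Mul(Rational(3, 2), c))
Add(Mul(2135, Function('t')(5, N)), Mul(-1, Function('h')(-154))) = Add(Mul(2135, Mul(Rational(3, 2), 1)), Mul(-1, Pow(-154, 2))) = Add(Mul(2135, Rational(3, 2)), Mul(-1, 23716)) = Add(Rational(6405, 2), -23716) = Rational(-41027, 2)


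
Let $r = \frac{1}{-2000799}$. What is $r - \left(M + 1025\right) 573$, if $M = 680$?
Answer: $- \frac{1954710595036}{2000799} \approx -9.7697 \cdot 10^{5}$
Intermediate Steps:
$r = - \frac{1}{2000799} \approx -4.998 \cdot 10^{-7}$
$r - \left(M + 1025\right) 573 = - \frac{1}{2000799} - \left(680 + 1025\right) 573 = - \frac{1}{2000799} - 1705 \cdot 573 = - \frac{1}{2000799} - 976965 = - \frac{1954710595036}{2000799}$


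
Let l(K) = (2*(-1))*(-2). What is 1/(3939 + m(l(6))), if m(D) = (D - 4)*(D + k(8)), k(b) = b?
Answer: 1/3939 ≈ 0.00025387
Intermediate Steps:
l(K) = 4 (l(K) = -2*(-2) = 4)
m(D) = (-4 + D)*(8 + D) (m(D) = (D - 4)*(D + 8) = (-4 + D)*(8 + D))
1/(3939 + m(l(6))) = 1/(3939 + (-32 + 4² + 4*4)) = 1/(3939 + (-32 + 16 + 16)) = 1/(3939 + 0) = 1/3939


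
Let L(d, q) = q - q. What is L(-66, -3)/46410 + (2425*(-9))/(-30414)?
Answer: 7275/10138 ≈ 0.71760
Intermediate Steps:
L(d, q) = 0
L(-66, -3)/46410 + (2425*(-9))/(-30414) = 0/46410 + (2425*(-9))/(-30414) = 0*(1/46410) - 21825*(-1/30414) = 0 + 7275/10138 = 7275/10138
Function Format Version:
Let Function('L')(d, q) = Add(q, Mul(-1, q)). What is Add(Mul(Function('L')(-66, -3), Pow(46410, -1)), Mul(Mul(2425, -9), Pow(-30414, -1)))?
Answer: Rational(7275, 10138) ≈ 0.71760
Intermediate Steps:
Function('L')(d, q) = 0
Add(Mul(Function('L')(-66, -3), Pow(46410, -1)), Mul(Mul(2425, -9), Pow(-30414, -1))) = Add(Mul(0, Pow(46410, -1)), Mul(Mul(2425, -9), Pow(-30414, -1))) = Add(Mul(0, Rational(1, 46410)), Mul(-21825, Rational(-1, 30414))) = Add(0, Rational(7275, 10138)) = Rational(7275, 10138)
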